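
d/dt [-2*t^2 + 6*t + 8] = 6 - 4*t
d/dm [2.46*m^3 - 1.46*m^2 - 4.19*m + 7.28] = 7.38*m^2 - 2.92*m - 4.19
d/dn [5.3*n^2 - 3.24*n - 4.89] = 10.6*n - 3.24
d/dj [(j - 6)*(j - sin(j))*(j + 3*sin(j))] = (6 - j)*(j + 3*sin(j))*(cos(j) - 1) + (j - 6)*(j - sin(j))*(3*cos(j) + 1) + (j - sin(j))*(j + 3*sin(j))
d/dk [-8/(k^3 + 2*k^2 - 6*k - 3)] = 8*(3*k^2 + 4*k - 6)/(k^3 + 2*k^2 - 6*k - 3)^2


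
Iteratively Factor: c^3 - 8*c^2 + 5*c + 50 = (c - 5)*(c^2 - 3*c - 10) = (c - 5)*(c + 2)*(c - 5)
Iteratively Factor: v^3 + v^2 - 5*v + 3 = (v + 3)*(v^2 - 2*v + 1) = (v - 1)*(v + 3)*(v - 1)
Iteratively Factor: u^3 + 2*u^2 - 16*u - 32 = (u - 4)*(u^2 + 6*u + 8) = (u - 4)*(u + 4)*(u + 2)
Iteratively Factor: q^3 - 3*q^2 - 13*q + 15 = (q - 5)*(q^2 + 2*q - 3) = (q - 5)*(q - 1)*(q + 3)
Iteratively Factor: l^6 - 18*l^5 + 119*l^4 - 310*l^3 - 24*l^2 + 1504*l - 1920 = (l - 3)*(l^5 - 15*l^4 + 74*l^3 - 88*l^2 - 288*l + 640) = (l - 4)*(l - 3)*(l^4 - 11*l^3 + 30*l^2 + 32*l - 160) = (l - 4)*(l - 3)*(l + 2)*(l^3 - 13*l^2 + 56*l - 80) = (l - 4)^2*(l - 3)*(l + 2)*(l^2 - 9*l + 20) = (l - 5)*(l - 4)^2*(l - 3)*(l + 2)*(l - 4)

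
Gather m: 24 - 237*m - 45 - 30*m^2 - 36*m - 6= -30*m^2 - 273*m - 27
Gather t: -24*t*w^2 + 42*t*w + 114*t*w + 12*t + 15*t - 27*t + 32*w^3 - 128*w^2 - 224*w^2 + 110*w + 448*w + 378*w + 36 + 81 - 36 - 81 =t*(-24*w^2 + 156*w) + 32*w^3 - 352*w^2 + 936*w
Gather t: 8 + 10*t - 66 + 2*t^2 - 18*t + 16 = 2*t^2 - 8*t - 42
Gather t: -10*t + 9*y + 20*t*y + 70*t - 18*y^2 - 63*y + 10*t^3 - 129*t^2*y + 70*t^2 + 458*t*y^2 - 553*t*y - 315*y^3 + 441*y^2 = 10*t^3 + t^2*(70 - 129*y) + t*(458*y^2 - 533*y + 60) - 315*y^3 + 423*y^2 - 54*y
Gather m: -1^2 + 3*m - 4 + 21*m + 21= 24*m + 16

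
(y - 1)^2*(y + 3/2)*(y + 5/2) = y^4 + 2*y^3 - 13*y^2/4 - 7*y/2 + 15/4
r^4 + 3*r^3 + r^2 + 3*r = r*(r + 3)*(r - I)*(r + I)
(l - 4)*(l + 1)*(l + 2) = l^3 - l^2 - 10*l - 8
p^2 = p^2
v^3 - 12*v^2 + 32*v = v*(v - 8)*(v - 4)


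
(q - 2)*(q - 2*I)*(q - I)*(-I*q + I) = -I*q^4 - 3*q^3 + 3*I*q^3 + 9*q^2 - 6*q - 6*I*q + 4*I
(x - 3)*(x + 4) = x^2 + x - 12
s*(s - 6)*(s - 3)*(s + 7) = s^4 - 2*s^3 - 45*s^2 + 126*s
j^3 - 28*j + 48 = (j - 4)*(j - 2)*(j + 6)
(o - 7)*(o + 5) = o^2 - 2*o - 35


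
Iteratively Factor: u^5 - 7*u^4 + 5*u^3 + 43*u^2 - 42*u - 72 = (u + 2)*(u^4 - 9*u^3 + 23*u^2 - 3*u - 36) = (u - 3)*(u + 2)*(u^3 - 6*u^2 + 5*u + 12) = (u - 3)^2*(u + 2)*(u^2 - 3*u - 4) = (u - 4)*(u - 3)^2*(u + 2)*(u + 1)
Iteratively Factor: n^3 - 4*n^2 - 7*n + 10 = (n - 5)*(n^2 + n - 2) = (n - 5)*(n - 1)*(n + 2)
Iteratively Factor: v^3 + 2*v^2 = (v)*(v^2 + 2*v) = v*(v + 2)*(v)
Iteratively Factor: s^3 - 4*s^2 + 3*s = (s)*(s^2 - 4*s + 3) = s*(s - 1)*(s - 3)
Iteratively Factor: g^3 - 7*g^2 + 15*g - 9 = (g - 1)*(g^2 - 6*g + 9) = (g - 3)*(g - 1)*(g - 3)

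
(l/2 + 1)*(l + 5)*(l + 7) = l^3/2 + 7*l^2 + 59*l/2 + 35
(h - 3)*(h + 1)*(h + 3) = h^3 + h^2 - 9*h - 9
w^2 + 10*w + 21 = (w + 3)*(w + 7)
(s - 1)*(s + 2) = s^2 + s - 2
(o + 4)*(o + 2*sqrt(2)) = o^2 + 2*sqrt(2)*o + 4*o + 8*sqrt(2)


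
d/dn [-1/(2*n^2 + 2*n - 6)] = (n + 1/2)/(n^2 + n - 3)^2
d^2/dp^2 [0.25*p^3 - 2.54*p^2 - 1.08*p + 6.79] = 1.5*p - 5.08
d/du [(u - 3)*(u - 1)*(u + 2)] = 3*u^2 - 4*u - 5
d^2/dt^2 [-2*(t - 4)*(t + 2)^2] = -12*t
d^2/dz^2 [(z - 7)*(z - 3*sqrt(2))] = 2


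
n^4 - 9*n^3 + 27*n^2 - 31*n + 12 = (n - 4)*(n - 3)*(n - 1)^2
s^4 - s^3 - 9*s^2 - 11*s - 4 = (s - 4)*(s + 1)^3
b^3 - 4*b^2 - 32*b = b*(b - 8)*(b + 4)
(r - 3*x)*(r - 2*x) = r^2 - 5*r*x + 6*x^2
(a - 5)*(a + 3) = a^2 - 2*a - 15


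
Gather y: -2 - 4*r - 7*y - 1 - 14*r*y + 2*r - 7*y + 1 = -2*r + y*(-14*r - 14) - 2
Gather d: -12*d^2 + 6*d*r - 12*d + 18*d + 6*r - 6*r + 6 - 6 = -12*d^2 + d*(6*r + 6)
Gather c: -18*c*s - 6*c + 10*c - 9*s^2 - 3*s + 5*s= c*(4 - 18*s) - 9*s^2 + 2*s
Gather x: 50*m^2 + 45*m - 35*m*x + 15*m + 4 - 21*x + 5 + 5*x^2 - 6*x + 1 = 50*m^2 + 60*m + 5*x^2 + x*(-35*m - 27) + 10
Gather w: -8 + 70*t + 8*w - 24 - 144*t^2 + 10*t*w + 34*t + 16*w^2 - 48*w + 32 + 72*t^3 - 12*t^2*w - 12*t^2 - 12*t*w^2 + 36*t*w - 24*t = 72*t^3 - 156*t^2 + 80*t + w^2*(16 - 12*t) + w*(-12*t^2 + 46*t - 40)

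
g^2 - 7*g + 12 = (g - 4)*(g - 3)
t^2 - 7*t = t*(t - 7)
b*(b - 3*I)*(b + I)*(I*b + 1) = I*b^4 + 3*b^3 + I*b^2 + 3*b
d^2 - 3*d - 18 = (d - 6)*(d + 3)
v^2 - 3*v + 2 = (v - 2)*(v - 1)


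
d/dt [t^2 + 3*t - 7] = 2*t + 3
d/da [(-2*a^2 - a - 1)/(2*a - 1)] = (-4*a^2 + 4*a + 3)/(4*a^2 - 4*a + 1)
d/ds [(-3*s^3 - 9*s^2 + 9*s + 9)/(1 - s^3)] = 9*(-s^4 + 2*s^3 + 2*s^2 - 2*s + 1)/(s^6 - 2*s^3 + 1)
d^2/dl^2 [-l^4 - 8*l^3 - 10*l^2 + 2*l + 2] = -12*l^2 - 48*l - 20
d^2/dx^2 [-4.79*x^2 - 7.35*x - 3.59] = -9.58000000000000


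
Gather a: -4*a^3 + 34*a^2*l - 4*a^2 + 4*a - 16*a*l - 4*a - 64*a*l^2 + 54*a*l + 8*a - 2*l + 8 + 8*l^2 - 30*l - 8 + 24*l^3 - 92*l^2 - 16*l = -4*a^3 + a^2*(34*l - 4) + a*(-64*l^2 + 38*l + 8) + 24*l^3 - 84*l^2 - 48*l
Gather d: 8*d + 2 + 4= 8*d + 6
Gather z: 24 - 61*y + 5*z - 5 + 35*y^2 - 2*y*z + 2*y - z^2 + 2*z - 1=35*y^2 - 59*y - z^2 + z*(7 - 2*y) + 18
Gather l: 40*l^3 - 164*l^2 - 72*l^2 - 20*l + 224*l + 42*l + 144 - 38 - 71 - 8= 40*l^3 - 236*l^2 + 246*l + 27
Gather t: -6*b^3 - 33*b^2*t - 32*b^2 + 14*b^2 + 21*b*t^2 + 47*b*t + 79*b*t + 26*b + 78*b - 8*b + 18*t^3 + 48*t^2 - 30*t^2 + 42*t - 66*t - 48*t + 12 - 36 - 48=-6*b^3 - 18*b^2 + 96*b + 18*t^3 + t^2*(21*b + 18) + t*(-33*b^2 + 126*b - 72) - 72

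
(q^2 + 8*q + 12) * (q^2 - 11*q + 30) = q^4 - 3*q^3 - 46*q^2 + 108*q + 360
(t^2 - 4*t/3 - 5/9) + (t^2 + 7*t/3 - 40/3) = 2*t^2 + t - 125/9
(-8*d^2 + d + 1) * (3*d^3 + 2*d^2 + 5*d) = -24*d^5 - 13*d^4 - 35*d^3 + 7*d^2 + 5*d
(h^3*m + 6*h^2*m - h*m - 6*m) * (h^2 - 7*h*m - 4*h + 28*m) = h^5*m - 7*h^4*m^2 + 2*h^4*m - 14*h^3*m^2 - 25*h^3*m + 175*h^2*m^2 - 2*h^2*m + 14*h*m^2 + 24*h*m - 168*m^2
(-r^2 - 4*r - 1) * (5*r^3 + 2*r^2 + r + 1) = -5*r^5 - 22*r^4 - 14*r^3 - 7*r^2 - 5*r - 1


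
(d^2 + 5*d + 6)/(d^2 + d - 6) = (d + 2)/(d - 2)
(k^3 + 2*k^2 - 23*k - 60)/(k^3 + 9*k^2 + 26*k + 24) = (k - 5)/(k + 2)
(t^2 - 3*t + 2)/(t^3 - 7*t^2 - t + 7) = (t - 2)/(t^2 - 6*t - 7)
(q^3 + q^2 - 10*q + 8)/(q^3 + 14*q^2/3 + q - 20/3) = 3*(q - 2)/(3*q + 5)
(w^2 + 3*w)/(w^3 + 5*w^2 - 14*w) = (w + 3)/(w^2 + 5*w - 14)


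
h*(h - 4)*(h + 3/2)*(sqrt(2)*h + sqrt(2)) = sqrt(2)*h^4 - 3*sqrt(2)*h^3/2 - 17*sqrt(2)*h^2/2 - 6*sqrt(2)*h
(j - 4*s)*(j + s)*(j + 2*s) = j^3 - j^2*s - 10*j*s^2 - 8*s^3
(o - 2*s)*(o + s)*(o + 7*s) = o^3 + 6*o^2*s - 9*o*s^2 - 14*s^3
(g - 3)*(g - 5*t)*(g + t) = g^3 - 4*g^2*t - 3*g^2 - 5*g*t^2 + 12*g*t + 15*t^2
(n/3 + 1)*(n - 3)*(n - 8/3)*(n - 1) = n^4/3 - 11*n^3/9 - 19*n^2/9 + 11*n - 8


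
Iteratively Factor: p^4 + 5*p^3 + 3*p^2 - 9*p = (p - 1)*(p^3 + 6*p^2 + 9*p) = p*(p - 1)*(p^2 + 6*p + 9) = p*(p - 1)*(p + 3)*(p + 3)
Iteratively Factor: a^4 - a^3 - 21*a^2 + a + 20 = (a - 5)*(a^3 + 4*a^2 - a - 4) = (a - 5)*(a + 4)*(a^2 - 1) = (a - 5)*(a + 1)*(a + 4)*(a - 1)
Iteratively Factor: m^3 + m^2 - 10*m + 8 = (m + 4)*(m^2 - 3*m + 2) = (m - 2)*(m + 4)*(m - 1)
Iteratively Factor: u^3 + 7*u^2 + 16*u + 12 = (u + 2)*(u^2 + 5*u + 6) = (u + 2)*(u + 3)*(u + 2)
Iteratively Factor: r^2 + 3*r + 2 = (r + 1)*(r + 2)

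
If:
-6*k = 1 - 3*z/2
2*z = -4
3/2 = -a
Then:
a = -3/2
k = -2/3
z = -2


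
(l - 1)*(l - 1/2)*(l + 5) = l^3 + 7*l^2/2 - 7*l + 5/2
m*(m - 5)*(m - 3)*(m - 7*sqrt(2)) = m^4 - 7*sqrt(2)*m^3 - 8*m^3 + 15*m^2 + 56*sqrt(2)*m^2 - 105*sqrt(2)*m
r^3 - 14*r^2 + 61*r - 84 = (r - 7)*(r - 4)*(r - 3)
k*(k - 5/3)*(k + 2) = k^3 + k^2/3 - 10*k/3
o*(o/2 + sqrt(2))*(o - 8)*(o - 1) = o^4/2 - 9*o^3/2 + sqrt(2)*o^3 - 9*sqrt(2)*o^2 + 4*o^2 + 8*sqrt(2)*o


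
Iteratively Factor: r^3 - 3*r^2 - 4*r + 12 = (r - 2)*(r^2 - r - 6) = (r - 2)*(r + 2)*(r - 3)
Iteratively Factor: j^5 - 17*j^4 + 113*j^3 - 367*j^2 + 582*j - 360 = (j - 3)*(j^4 - 14*j^3 + 71*j^2 - 154*j + 120) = (j - 3)^2*(j^3 - 11*j^2 + 38*j - 40) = (j - 3)^2*(j - 2)*(j^2 - 9*j + 20) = (j - 4)*(j - 3)^2*(j - 2)*(j - 5)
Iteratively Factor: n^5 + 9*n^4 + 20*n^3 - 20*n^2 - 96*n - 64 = (n + 2)*(n^4 + 7*n^3 + 6*n^2 - 32*n - 32) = (n + 2)*(n + 4)*(n^3 + 3*n^2 - 6*n - 8) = (n - 2)*(n + 2)*(n + 4)*(n^2 + 5*n + 4) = (n - 2)*(n + 2)*(n + 4)^2*(n + 1)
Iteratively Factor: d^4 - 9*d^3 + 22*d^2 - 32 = (d - 2)*(d^3 - 7*d^2 + 8*d + 16) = (d - 2)*(d + 1)*(d^2 - 8*d + 16) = (d - 4)*(d - 2)*(d + 1)*(d - 4)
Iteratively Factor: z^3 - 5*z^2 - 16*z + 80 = (z - 4)*(z^2 - z - 20) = (z - 4)*(z + 4)*(z - 5)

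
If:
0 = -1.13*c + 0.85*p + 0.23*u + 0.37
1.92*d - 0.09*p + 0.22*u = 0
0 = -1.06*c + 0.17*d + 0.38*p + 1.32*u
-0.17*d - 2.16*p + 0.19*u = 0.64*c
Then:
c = 0.33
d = -0.04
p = -0.07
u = 0.29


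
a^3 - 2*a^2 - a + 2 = (a - 2)*(a - 1)*(a + 1)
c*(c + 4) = c^2 + 4*c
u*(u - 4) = u^2 - 4*u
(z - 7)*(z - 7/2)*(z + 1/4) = z^3 - 41*z^2/4 + 175*z/8 + 49/8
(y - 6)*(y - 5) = y^2 - 11*y + 30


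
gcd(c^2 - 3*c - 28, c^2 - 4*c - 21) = c - 7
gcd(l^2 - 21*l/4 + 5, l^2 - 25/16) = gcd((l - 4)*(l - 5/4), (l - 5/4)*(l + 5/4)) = l - 5/4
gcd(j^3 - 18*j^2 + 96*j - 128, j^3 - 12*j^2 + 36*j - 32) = j^2 - 10*j + 16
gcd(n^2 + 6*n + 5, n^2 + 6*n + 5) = n^2 + 6*n + 5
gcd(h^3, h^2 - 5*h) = h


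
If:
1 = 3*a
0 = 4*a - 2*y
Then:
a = 1/3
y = 2/3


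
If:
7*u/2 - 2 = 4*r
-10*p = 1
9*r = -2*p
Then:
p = -1/10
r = 1/45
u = 188/315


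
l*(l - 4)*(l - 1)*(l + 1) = l^4 - 4*l^3 - l^2 + 4*l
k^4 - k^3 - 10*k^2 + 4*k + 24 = (k - 3)*(k - 2)*(k + 2)^2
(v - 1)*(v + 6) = v^2 + 5*v - 6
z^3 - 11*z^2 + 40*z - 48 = (z - 4)^2*(z - 3)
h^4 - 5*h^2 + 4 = (h - 2)*(h - 1)*(h + 1)*(h + 2)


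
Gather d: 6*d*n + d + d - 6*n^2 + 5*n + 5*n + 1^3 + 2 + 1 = d*(6*n + 2) - 6*n^2 + 10*n + 4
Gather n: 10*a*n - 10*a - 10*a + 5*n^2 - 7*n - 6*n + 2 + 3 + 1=-20*a + 5*n^2 + n*(10*a - 13) + 6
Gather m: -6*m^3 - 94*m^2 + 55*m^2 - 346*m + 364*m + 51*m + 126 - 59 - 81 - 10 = -6*m^3 - 39*m^2 + 69*m - 24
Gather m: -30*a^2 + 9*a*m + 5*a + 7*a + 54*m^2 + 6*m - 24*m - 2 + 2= -30*a^2 + 12*a + 54*m^2 + m*(9*a - 18)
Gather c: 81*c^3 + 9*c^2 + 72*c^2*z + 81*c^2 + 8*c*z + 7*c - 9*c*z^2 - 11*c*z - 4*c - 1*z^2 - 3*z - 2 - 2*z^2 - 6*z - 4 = 81*c^3 + c^2*(72*z + 90) + c*(-9*z^2 - 3*z + 3) - 3*z^2 - 9*z - 6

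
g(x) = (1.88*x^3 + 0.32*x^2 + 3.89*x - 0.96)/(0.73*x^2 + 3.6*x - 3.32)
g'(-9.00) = -4.60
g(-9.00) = -58.97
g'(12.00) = 2.33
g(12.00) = 23.04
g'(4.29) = 1.75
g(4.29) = 6.65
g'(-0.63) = -0.72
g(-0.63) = 0.71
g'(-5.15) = -229.16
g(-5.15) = 107.78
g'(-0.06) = -0.76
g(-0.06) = 0.34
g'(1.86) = 0.63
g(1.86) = 3.30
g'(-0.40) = -0.62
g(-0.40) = 0.56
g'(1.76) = 0.47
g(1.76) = 3.25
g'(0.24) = -1.82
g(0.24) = -0.01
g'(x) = (-1.46*x - 3.6)*(1.88*x^3 + 0.32*x^2 + 3.89*x - 0.96)/(0.73*x^2 + 3.6*x - 3.32)^2 + (5.64*x^2 + 0.64*x + 3.89)/(0.73*x^2 + 3.6*x - 3.32) = (1.3724*x^4 + 13.536*x^3 - 20.4125*x^2 - 0.7232*x - 9.4588)/(0.5329*x^4 + 5.256*x^3 + 8.1128*x^2 - 23.904*x + 11.0224)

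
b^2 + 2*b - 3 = (b - 1)*(b + 3)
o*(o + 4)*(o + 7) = o^3 + 11*o^2 + 28*o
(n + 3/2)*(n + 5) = n^2 + 13*n/2 + 15/2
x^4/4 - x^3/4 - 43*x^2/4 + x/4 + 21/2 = (x/4 + 1/4)*(x - 7)*(x - 1)*(x + 6)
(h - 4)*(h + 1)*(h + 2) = h^3 - h^2 - 10*h - 8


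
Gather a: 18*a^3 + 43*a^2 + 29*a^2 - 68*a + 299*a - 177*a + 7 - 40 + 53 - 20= 18*a^3 + 72*a^2 + 54*a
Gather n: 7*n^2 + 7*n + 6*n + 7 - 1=7*n^2 + 13*n + 6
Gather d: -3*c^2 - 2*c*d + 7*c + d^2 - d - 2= -3*c^2 + 7*c + d^2 + d*(-2*c - 1) - 2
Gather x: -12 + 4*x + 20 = 4*x + 8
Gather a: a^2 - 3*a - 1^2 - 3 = a^2 - 3*a - 4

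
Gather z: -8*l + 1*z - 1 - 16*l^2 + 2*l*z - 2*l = -16*l^2 - 10*l + z*(2*l + 1) - 1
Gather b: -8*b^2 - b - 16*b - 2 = -8*b^2 - 17*b - 2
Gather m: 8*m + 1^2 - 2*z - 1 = 8*m - 2*z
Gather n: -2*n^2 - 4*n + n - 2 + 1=-2*n^2 - 3*n - 1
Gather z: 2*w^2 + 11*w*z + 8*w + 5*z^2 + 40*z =2*w^2 + 8*w + 5*z^2 + z*(11*w + 40)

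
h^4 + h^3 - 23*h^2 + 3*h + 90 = (h - 3)^2*(h + 2)*(h + 5)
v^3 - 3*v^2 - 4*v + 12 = (v - 3)*(v - 2)*(v + 2)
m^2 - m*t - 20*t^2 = (m - 5*t)*(m + 4*t)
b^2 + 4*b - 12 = (b - 2)*(b + 6)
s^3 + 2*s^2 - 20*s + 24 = (s - 2)^2*(s + 6)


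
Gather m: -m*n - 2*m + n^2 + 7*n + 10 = m*(-n - 2) + n^2 + 7*n + 10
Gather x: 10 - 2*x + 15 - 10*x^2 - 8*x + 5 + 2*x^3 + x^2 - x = 2*x^3 - 9*x^2 - 11*x + 30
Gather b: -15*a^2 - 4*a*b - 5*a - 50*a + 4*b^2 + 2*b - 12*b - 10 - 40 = -15*a^2 - 55*a + 4*b^2 + b*(-4*a - 10) - 50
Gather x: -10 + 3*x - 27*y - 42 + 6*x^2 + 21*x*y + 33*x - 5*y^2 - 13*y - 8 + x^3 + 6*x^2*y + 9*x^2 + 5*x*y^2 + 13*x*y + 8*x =x^3 + x^2*(6*y + 15) + x*(5*y^2 + 34*y + 44) - 5*y^2 - 40*y - 60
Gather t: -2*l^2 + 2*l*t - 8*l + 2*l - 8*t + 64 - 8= -2*l^2 - 6*l + t*(2*l - 8) + 56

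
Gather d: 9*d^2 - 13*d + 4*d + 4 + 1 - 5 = 9*d^2 - 9*d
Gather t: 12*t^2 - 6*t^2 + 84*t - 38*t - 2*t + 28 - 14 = 6*t^2 + 44*t + 14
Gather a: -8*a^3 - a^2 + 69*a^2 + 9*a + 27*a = -8*a^3 + 68*a^2 + 36*a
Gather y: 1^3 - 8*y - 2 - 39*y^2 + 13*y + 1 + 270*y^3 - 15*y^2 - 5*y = 270*y^3 - 54*y^2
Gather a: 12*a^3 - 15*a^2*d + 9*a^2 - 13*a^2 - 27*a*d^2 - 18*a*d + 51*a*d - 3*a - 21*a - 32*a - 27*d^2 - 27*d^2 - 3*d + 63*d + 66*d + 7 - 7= 12*a^3 + a^2*(-15*d - 4) + a*(-27*d^2 + 33*d - 56) - 54*d^2 + 126*d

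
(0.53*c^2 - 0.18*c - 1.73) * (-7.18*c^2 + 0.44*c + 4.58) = -3.8054*c^4 + 1.5256*c^3 + 14.7696*c^2 - 1.5856*c - 7.9234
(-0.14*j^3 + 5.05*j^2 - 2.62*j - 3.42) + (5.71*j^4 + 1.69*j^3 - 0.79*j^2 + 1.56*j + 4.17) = 5.71*j^4 + 1.55*j^3 + 4.26*j^2 - 1.06*j + 0.75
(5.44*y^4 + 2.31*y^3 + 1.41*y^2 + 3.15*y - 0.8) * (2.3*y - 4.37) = 12.512*y^5 - 18.4598*y^4 - 6.8517*y^3 + 1.0833*y^2 - 15.6055*y + 3.496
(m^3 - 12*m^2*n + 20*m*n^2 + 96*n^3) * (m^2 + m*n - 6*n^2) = m^5 - 11*m^4*n + 2*m^3*n^2 + 188*m^2*n^3 - 24*m*n^4 - 576*n^5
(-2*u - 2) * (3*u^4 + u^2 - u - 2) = -6*u^5 - 6*u^4 - 2*u^3 + 6*u + 4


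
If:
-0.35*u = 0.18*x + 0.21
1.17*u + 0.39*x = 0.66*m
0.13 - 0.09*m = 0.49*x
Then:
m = -1.22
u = -0.85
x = 0.49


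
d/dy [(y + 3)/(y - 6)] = -9/(y - 6)^2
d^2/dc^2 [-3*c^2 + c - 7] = -6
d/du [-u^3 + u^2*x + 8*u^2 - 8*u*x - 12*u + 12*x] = -3*u^2 + 2*u*x + 16*u - 8*x - 12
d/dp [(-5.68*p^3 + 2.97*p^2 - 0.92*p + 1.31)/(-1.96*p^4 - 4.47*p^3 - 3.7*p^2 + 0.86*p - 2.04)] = (-11.1328*p^6 + 11.6424*p^5 + 28.8823*p^4 - 7.724*p^3 + 51.4789*p^2 - 2.4236*p + 0.7502)/(3.8416*p^8 + 17.5224*p^7 + 34.4849*p^6 + 29.7068*p^5 + 13.9984*p^4 + 11.8736*p^3 + 15.8356*p^2 - 3.5088*p + 4.1616)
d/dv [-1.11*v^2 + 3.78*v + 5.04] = 3.78 - 2.22*v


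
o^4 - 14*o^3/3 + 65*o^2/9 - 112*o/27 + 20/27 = (o - 2)*(o - 5/3)*(o - 2/3)*(o - 1/3)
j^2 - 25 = (j - 5)*(j + 5)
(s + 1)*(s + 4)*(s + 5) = s^3 + 10*s^2 + 29*s + 20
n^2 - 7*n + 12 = (n - 4)*(n - 3)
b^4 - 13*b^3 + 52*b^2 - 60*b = b*(b - 6)*(b - 5)*(b - 2)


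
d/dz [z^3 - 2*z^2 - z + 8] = 3*z^2 - 4*z - 1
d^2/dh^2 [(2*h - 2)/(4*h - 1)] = -48/(4*h - 1)^3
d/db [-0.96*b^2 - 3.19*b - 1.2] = -1.92*b - 3.19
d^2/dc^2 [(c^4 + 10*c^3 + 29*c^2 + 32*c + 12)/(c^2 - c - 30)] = 2*(c^6 - 3*c^5 - 87*c^4 + 611*c^3 + 8946*c^2 + 29844*c + 25512)/(c^6 - 3*c^5 - 87*c^4 + 179*c^3 + 2610*c^2 - 2700*c - 27000)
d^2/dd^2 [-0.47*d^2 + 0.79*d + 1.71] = -0.940000000000000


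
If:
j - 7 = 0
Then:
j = 7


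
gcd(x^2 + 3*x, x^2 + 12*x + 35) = 1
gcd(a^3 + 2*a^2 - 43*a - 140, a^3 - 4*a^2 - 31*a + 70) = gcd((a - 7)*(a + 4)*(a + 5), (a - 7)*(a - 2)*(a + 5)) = a^2 - 2*a - 35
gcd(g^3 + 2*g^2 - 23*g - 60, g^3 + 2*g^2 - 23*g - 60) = g^3 + 2*g^2 - 23*g - 60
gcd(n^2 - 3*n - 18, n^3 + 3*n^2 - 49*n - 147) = n + 3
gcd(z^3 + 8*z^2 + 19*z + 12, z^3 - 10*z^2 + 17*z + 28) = z + 1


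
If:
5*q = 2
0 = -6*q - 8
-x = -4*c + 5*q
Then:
No Solution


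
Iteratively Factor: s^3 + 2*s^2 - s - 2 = (s + 1)*(s^2 + s - 2) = (s + 1)*(s + 2)*(s - 1)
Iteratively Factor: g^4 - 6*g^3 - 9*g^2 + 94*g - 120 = (g - 5)*(g^3 - g^2 - 14*g + 24) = (g - 5)*(g - 3)*(g^2 + 2*g - 8) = (g - 5)*(g - 3)*(g - 2)*(g + 4)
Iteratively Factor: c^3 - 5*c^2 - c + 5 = (c - 1)*(c^2 - 4*c - 5) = (c - 5)*(c - 1)*(c + 1)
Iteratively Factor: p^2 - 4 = (p + 2)*(p - 2)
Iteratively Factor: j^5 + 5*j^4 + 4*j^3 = (j)*(j^4 + 5*j^3 + 4*j^2) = j*(j + 4)*(j^3 + j^2) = j^2*(j + 4)*(j^2 + j) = j^2*(j + 1)*(j + 4)*(j)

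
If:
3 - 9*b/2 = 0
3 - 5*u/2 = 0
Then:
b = 2/3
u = 6/5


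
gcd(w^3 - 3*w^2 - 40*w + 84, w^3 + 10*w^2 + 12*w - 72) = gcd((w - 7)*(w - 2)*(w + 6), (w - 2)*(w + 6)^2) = w^2 + 4*w - 12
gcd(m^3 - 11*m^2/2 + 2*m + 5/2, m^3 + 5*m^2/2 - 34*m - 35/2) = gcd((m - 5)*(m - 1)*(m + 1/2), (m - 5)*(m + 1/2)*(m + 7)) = m^2 - 9*m/2 - 5/2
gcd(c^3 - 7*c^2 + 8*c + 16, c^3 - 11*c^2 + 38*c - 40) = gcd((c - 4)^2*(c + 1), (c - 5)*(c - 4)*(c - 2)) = c - 4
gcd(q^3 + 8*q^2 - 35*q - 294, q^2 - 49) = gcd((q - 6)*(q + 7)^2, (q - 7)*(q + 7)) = q + 7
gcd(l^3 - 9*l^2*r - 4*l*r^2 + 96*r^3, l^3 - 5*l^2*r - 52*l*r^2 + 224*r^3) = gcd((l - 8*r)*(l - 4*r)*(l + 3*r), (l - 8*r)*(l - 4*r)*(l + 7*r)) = l^2 - 12*l*r + 32*r^2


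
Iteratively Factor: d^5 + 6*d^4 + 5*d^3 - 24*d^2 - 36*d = (d - 2)*(d^4 + 8*d^3 + 21*d^2 + 18*d) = d*(d - 2)*(d^3 + 8*d^2 + 21*d + 18) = d*(d - 2)*(d + 2)*(d^2 + 6*d + 9) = d*(d - 2)*(d + 2)*(d + 3)*(d + 3)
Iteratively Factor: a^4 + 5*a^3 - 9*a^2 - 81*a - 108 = (a + 3)*(a^3 + 2*a^2 - 15*a - 36) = (a - 4)*(a + 3)*(a^2 + 6*a + 9) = (a - 4)*(a + 3)^2*(a + 3)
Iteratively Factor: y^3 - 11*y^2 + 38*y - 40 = (y - 2)*(y^2 - 9*y + 20) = (y - 4)*(y - 2)*(y - 5)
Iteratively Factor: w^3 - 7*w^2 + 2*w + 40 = (w + 2)*(w^2 - 9*w + 20) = (w - 4)*(w + 2)*(w - 5)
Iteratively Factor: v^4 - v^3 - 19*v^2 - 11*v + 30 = (v - 5)*(v^3 + 4*v^2 + v - 6) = (v - 5)*(v + 2)*(v^2 + 2*v - 3) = (v - 5)*(v + 2)*(v + 3)*(v - 1)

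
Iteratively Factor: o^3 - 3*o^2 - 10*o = (o)*(o^2 - 3*o - 10) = o*(o - 5)*(o + 2)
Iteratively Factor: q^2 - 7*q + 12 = (q - 4)*(q - 3)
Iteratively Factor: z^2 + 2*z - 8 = (z - 2)*(z + 4)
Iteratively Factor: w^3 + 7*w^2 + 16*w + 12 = (w + 3)*(w^2 + 4*w + 4) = (w + 2)*(w + 3)*(w + 2)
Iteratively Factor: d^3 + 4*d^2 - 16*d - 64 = (d - 4)*(d^2 + 8*d + 16) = (d - 4)*(d + 4)*(d + 4)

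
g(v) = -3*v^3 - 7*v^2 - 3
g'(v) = -9*v^2 - 14*v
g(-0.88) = -6.38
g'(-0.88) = 5.35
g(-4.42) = 119.30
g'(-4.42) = -113.95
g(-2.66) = 3.93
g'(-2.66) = -26.44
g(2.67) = -110.00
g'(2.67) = -101.54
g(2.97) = -143.34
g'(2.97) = -120.97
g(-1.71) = -8.47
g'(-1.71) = -2.38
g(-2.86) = 9.92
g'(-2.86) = -33.58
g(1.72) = -38.97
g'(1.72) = -50.71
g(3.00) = -147.00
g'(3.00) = -123.00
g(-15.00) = 8547.00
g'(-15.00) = -1815.00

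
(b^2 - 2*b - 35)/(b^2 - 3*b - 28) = (b + 5)/(b + 4)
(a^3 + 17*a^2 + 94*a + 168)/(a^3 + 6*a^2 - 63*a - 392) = (a^2 + 10*a + 24)/(a^2 - a - 56)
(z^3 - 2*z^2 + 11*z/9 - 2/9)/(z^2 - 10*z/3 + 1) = (3*z^2 - 5*z + 2)/(3*(z - 3))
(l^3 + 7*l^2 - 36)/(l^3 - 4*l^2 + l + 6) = (l^2 + 9*l + 18)/(l^2 - 2*l - 3)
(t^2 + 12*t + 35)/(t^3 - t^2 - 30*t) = (t + 7)/(t*(t - 6))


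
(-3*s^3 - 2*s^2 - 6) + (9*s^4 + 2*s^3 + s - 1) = 9*s^4 - s^3 - 2*s^2 + s - 7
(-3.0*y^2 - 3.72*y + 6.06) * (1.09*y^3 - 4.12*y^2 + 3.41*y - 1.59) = -3.27*y^5 + 8.3052*y^4 + 11.7018*y^3 - 32.8824*y^2 + 26.5794*y - 9.6354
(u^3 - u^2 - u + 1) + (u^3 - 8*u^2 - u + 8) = 2*u^3 - 9*u^2 - 2*u + 9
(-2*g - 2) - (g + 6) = -3*g - 8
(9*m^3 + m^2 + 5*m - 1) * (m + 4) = 9*m^4 + 37*m^3 + 9*m^2 + 19*m - 4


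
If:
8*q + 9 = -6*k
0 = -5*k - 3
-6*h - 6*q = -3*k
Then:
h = 3/8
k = -3/5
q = -27/40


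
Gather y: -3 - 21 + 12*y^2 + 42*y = 12*y^2 + 42*y - 24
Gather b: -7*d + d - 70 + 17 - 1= -6*d - 54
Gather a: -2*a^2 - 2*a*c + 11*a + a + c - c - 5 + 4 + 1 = -2*a^2 + a*(12 - 2*c)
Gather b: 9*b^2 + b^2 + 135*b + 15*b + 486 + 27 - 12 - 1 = 10*b^2 + 150*b + 500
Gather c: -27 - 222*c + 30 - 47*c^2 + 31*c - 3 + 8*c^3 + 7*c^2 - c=8*c^3 - 40*c^2 - 192*c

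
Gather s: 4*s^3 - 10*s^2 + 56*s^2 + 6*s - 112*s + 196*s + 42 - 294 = 4*s^3 + 46*s^2 + 90*s - 252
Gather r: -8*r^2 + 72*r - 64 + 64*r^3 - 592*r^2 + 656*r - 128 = 64*r^3 - 600*r^2 + 728*r - 192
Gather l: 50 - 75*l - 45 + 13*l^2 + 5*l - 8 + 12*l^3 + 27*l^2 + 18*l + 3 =12*l^3 + 40*l^2 - 52*l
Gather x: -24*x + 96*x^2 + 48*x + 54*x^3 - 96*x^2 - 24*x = 54*x^3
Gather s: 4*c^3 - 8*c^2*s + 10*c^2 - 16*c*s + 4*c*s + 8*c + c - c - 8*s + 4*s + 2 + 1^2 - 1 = 4*c^3 + 10*c^2 + 8*c + s*(-8*c^2 - 12*c - 4) + 2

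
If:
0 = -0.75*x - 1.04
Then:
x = -1.39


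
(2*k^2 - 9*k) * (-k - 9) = -2*k^3 - 9*k^2 + 81*k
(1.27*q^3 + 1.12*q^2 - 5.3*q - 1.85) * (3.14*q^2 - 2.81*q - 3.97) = 3.9878*q^5 - 0.0518999999999998*q^4 - 24.8311*q^3 + 4.6376*q^2 + 26.2395*q + 7.3445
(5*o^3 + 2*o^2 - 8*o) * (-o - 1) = -5*o^4 - 7*o^3 + 6*o^2 + 8*o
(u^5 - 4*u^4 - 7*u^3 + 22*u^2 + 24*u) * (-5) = -5*u^5 + 20*u^4 + 35*u^3 - 110*u^2 - 120*u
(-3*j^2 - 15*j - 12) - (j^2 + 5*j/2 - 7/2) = -4*j^2 - 35*j/2 - 17/2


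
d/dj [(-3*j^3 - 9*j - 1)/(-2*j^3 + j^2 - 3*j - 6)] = (-3*j^4 - 18*j^3 + 57*j^2 + 2*j + 51)/(4*j^6 - 4*j^5 + 13*j^4 + 18*j^3 - 3*j^2 + 36*j + 36)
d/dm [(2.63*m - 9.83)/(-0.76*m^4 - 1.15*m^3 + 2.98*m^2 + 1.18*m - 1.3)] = (5.9964*m^4 - 23.8342*m^3 - 41.7509*m^2 + 58.5868*m + 8.1804)/(0.5776*m^8 + 1.748*m^7 - 3.2071*m^6 - 8.6476*m^5 + 8.1424*m^4 + 10.0228*m^3 - 6.3556*m^2 - 3.068*m + 1.69)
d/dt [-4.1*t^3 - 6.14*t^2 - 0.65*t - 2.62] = -12.3*t^2 - 12.28*t - 0.65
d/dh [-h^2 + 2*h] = 2 - 2*h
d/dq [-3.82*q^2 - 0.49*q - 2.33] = -7.64*q - 0.49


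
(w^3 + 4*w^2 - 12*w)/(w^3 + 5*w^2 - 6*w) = (w - 2)/(w - 1)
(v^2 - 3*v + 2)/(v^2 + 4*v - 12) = (v - 1)/(v + 6)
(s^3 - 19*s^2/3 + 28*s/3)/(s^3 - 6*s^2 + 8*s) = (s - 7/3)/(s - 2)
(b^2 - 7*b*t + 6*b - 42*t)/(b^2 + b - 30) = (b - 7*t)/(b - 5)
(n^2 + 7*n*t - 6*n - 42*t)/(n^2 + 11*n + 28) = (n^2 + 7*n*t - 6*n - 42*t)/(n^2 + 11*n + 28)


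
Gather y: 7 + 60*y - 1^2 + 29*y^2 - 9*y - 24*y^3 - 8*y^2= -24*y^3 + 21*y^2 + 51*y + 6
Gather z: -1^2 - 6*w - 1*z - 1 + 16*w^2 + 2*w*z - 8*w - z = 16*w^2 - 14*w + z*(2*w - 2) - 2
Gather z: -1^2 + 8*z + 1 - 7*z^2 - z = -7*z^2 + 7*z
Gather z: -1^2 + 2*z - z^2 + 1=-z^2 + 2*z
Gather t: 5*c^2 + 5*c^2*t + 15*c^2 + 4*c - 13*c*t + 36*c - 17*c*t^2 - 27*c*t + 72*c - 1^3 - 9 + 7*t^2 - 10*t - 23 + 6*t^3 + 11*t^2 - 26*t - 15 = 20*c^2 + 112*c + 6*t^3 + t^2*(18 - 17*c) + t*(5*c^2 - 40*c - 36) - 48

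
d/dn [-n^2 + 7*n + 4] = 7 - 2*n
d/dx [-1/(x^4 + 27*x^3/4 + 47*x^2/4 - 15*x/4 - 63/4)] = 4*(16*x^3 + 81*x^2 + 94*x - 15)/(4*x^4 + 27*x^3 + 47*x^2 - 15*x - 63)^2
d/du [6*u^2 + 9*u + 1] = 12*u + 9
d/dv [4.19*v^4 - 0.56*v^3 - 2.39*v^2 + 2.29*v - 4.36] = 16.76*v^3 - 1.68*v^2 - 4.78*v + 2.29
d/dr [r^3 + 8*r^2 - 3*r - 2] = 3*r^2 + 16*r - 3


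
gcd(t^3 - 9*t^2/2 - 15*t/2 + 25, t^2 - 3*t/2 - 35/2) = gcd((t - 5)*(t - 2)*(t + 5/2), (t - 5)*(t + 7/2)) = t - 5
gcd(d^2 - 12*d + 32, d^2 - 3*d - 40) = d - 8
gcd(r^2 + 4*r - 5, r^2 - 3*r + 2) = r - 1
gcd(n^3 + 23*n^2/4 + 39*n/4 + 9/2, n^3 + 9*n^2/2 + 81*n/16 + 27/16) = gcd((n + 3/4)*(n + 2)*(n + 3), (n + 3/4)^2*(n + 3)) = n^2 + 15*n/4 + 9/4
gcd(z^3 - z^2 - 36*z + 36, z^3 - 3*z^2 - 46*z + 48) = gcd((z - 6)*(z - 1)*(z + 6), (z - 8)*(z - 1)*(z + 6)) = z^2 + 5*z - 6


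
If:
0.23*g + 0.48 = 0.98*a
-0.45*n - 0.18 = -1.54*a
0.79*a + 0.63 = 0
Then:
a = -0.80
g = -5.48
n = -3.13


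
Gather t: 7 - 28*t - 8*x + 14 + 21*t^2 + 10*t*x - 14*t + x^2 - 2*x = 21*t^2 + t*(10*x - 42) + x^2 - 10*x + 21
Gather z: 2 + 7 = 9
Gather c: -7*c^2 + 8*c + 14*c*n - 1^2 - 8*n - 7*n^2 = -7*c^2 + c*(14*n + 8) - 7*n^2 - 8*n - 1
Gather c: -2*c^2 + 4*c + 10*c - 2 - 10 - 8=-2*c^2 + 14*c - 20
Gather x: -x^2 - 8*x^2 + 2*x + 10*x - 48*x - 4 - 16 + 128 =-9*x^2 - 36*x + 108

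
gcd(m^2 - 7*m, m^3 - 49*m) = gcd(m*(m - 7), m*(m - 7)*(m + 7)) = m^2 - 7*m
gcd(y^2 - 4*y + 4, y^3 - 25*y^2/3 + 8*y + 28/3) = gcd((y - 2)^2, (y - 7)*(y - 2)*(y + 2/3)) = y - 2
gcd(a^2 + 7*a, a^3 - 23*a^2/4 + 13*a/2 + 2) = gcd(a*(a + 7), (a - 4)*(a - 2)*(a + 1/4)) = 1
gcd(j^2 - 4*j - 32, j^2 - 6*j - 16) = j - 8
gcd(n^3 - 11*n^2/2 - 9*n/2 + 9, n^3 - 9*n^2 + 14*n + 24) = n - 6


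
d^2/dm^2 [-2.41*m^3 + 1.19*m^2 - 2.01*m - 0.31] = 2.38 - 14.46*m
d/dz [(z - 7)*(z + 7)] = 2*z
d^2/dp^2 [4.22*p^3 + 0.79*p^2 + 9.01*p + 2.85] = 25.32*p + 1.58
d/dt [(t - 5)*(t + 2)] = 2*t - 3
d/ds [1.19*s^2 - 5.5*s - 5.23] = 2.38*s - 5.5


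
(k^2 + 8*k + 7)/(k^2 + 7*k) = (k + 1)/k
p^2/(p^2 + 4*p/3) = 3*p/(3*p + 4)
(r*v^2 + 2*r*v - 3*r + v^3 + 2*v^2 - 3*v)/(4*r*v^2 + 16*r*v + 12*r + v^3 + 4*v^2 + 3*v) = (r*v - r + v^2 - v)/(4*r*v + 4*r + v^2 + v)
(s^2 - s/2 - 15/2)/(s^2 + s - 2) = (s^2 - s/2 - 15/2)/(s^2 + s - 2)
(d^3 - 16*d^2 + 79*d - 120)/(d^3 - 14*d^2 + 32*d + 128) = (d^2 - 8*d + 15)/(d^2 - 6*d - 16)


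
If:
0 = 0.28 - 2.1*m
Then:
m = 0.13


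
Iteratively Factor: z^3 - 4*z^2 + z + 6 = (z - 3)*(z^2 - z - 2) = (z - 3)*(z - 2)*(z + 1)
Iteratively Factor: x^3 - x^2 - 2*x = (x)*(x^2 - x - 2) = x*(x + 1)*(x - 2)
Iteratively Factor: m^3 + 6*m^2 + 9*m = (m + 3)*(m^2 + 3*m) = (m + 3)^2*(m)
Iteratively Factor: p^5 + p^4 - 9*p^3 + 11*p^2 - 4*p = (p - 1)*(p^4 + 2*p^3 - 7*p^2 + 4*p) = p*(p - 1)*(p^3 + 2*p^2 - 7*p + 4) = p*(p - 1)*(p + 4)*(p^2 - 2*p + 1) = p*(p - 1)^2*(p + 4)*(p - 1)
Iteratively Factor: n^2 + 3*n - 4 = (n - 1)*(n + 4)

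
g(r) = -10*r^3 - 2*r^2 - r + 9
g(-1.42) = 35.02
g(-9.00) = 7146.00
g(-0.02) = 9.02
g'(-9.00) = -2395.00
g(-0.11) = 9.10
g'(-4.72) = -650.47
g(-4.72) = 1020.70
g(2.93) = -262.64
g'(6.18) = -1171.49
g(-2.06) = 89.99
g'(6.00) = -1105.00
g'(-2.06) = -120.07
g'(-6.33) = -1177.75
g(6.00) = -2229.00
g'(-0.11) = -0.92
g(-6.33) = 2471.55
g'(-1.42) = -55.81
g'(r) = -30*r^2 - 4*r - 1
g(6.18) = -2433.86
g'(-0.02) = -0.93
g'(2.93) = -270.27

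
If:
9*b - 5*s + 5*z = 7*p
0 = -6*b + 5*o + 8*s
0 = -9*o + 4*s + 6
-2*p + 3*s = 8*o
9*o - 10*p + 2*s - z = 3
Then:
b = -1571/337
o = -234/337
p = -612/337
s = -1032/337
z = 939/337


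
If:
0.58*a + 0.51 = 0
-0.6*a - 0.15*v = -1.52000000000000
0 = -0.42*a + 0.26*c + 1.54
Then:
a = -0.88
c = -7.34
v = 13.65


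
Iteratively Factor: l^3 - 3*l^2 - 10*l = (l + 2)*(l^2 - 5*l) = (l - 5)*(l + 2)*(l)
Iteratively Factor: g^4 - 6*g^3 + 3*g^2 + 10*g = (g - 5)*(g^3 - g^2 - 2*g) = (g - 5)*(g - 2)*(g^2 + g) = g*(g - 5)*(g - 2)*(g + 1)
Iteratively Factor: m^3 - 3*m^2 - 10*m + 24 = (m - 4)*(m^2 + m - 6) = (m - 4)*(m + 3)*(m - 2)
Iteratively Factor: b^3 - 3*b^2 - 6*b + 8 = (b + 2)*(b^2 - 5*b + 4) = (b - 1)*(b + 2)*(b - 4)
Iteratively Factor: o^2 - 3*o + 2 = (o - 2)*(o - 1)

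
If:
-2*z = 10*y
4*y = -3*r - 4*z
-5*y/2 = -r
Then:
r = 0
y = 0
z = 0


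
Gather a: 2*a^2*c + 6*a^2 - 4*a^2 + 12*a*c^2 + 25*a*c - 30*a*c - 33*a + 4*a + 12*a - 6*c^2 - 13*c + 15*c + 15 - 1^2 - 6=a^2*(2*c + 2) + a*(12*c^2 - 5*c - 17) - 6*c^2 + 2*c + 8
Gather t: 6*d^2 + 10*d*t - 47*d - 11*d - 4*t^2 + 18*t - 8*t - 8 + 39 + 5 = 6*d^2 - 58*d - 4*t^2 + t*(10*d + 10) + 36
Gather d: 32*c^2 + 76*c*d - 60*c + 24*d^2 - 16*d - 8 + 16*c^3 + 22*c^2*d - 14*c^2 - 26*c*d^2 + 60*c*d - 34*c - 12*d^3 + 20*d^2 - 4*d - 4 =16*c^3 + 18*c^2 - 94*c - 12*d^3 + d^2*(44 - 26*c) + d*(22*c^2 + 136*c - 20) - 12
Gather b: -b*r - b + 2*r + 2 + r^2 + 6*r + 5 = b*(-r - 1) + r^2 + 8*r + 7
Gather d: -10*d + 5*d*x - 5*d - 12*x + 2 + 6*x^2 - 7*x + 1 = d*(5*x - 15) + 6*x^2 - 19*x + 3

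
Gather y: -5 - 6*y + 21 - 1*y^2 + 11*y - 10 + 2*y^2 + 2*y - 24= y^2 + 7*y - 18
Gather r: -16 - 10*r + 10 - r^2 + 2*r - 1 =-r^2 - 8*r - 7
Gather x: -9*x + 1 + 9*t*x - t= -t + x*(9*t - 9) + 1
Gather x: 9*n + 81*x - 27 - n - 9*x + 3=8*n + 72*x - 24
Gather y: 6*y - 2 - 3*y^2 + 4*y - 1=-3*y^2 + 10*y - 3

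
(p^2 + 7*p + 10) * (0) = 0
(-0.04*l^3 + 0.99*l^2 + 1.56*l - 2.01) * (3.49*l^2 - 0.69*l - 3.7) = -0.1396*l^5 + 3.4827*l^4 + 4.9093*l^3 - 11.7543*l^2 - 4.3851*l + 7.437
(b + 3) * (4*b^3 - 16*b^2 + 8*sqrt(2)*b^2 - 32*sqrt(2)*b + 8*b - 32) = 4*b^4 - 4*b^3 + 8*sqrt(2)*b^3 - 40*b^2 - 8*sqrt(2)*b^2 - 96*sqrt(2)*b - 8*b - 96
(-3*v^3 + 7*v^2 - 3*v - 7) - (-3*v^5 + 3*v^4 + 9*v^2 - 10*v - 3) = 3*v^5 - 3*v^4 - 3*v^3 - 2*v^2 + 7*v - 4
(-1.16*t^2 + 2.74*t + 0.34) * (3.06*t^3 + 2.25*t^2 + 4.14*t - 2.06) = -3.5496*t^5 + 5.7744*t^4 + 2.403*t^3 + 14.4982*t^2 - 4.2368*t - 0.7004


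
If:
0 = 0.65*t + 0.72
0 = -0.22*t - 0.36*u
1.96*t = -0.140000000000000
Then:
No Solution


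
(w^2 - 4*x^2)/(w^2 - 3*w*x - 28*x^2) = (-w^2 + 4*x^2)/(-w^2 + 3*w*x + 28*x^2)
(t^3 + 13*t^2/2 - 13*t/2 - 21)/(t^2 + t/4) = 2*(2*t^3 + 13*t^2 - 13*t - 42)/(t*(4*t + 1))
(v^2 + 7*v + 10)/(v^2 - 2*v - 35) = (v + 2)/(v - 7)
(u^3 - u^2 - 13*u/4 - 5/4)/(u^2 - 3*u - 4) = (u^2 - 2*u - 5/4)/(u - 4)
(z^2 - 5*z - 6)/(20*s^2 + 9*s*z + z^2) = (z^2 - 5*z - 6)/(20*s^2 + 9*s*z + z^2)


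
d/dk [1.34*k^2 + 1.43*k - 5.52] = 2.68*k + 1.43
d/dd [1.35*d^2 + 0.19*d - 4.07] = 2.7*d + 0.19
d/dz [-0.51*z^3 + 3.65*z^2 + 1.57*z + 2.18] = -1.53*z^2 + 7.3*z + 1.57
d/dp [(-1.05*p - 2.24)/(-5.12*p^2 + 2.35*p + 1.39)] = (-5.376*p^2 - 22.9376*p + 3.8045)/(26.2144*p^4 - 24.064*p^3 - 8.7111*p^2 + 6.533*p + 1.9321)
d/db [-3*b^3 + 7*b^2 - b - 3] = -9*b^2 + 14*b - 1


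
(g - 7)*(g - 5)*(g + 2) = g^3 - 10*g^2 + 11*g + 70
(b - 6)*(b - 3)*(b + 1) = b^3 - 8*b^2 + 9*b + 18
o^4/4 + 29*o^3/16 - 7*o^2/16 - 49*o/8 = o*(o/4 + 1/2)*(o - 7/4)*(o + 7)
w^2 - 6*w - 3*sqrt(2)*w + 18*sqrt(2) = (w - 6)*(w - 3*sqrt(2))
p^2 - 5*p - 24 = (p - 8)*(p + 3)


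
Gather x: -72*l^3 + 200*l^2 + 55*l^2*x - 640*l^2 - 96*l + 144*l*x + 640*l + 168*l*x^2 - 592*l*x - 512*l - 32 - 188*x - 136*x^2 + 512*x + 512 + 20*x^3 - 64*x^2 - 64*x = -72*l^3 - 440*l^2 + 32*l + 20*x^3 + x^2*(168*l - 200) + x*(55*l^2 - 448*l + 260) + 480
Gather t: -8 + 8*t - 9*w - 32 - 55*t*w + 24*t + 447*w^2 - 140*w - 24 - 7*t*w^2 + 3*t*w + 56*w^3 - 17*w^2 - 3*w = t*(-7*w^2 - 52*w + 32) + 56*w^3 + 430*w^2 - 152*w - 64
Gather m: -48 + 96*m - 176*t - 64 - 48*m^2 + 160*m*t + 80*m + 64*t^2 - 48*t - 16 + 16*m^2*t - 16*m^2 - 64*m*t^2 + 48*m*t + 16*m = m^2*(16*t - 64) + m*(-64*t^2 + 208*t + 192) + 64*t^2 - 224*t - 128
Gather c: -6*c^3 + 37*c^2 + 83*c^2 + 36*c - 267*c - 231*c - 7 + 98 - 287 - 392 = -6*c^3 + 120*c^2 - 462*c - 588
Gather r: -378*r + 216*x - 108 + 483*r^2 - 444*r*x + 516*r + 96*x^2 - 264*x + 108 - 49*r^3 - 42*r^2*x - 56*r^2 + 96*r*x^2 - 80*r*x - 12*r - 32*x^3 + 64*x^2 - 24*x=-49*r^3 + r^2*(427 - 42*x) + r*(96*x^2 - 524*x + 126) - 32*x^3 + 160*x^2 - 72*x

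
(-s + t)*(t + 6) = -s*t - 6*s + t^2 + 6*t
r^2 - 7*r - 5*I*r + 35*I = (r - 7)*(r - 5*I)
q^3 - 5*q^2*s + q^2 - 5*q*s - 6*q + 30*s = (q - 2)*(q + 3)*(q - 5*s)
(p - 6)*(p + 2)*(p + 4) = p^3 - 28*p - 48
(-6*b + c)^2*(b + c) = 36*b^3 + 24*b^2*c - 11*b*c^2 + c^3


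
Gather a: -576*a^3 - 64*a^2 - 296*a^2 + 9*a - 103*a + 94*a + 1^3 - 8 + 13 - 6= -576*a^3 - 360*a^2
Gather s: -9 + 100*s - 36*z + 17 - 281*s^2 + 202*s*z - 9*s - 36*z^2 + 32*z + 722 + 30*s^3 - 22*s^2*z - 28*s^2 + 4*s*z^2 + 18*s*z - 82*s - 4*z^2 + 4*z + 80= 30*s^3 + s^2*(-22*z - 309) + s*(4*z^2 + 220*z + 9) - 40*z^2 + 810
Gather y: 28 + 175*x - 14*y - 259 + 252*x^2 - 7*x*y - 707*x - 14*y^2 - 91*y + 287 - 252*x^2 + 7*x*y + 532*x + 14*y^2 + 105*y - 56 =0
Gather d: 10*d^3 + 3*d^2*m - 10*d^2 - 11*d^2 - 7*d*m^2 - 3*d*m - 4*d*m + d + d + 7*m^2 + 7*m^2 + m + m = 10*d^3 + d^2*(3*m - 21) + d*(-7*m^2 - 7*m + 2) + 14*m^2 + 2*m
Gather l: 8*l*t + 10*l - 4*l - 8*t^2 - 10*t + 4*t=l*(8*t + 6) - 8*t^2 - 6*t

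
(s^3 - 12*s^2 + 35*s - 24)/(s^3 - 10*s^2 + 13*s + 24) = (s - 1)/(s + 1)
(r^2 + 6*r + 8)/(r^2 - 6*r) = (r^2 + 6*r + 8)/(r*(r - 6))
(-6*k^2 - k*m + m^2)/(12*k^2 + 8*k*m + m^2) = (-3*k + m)/(6*k + m)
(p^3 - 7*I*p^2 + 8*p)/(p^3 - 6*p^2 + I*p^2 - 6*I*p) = (p - 8*I)/(p - 6)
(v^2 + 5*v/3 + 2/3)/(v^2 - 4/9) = 3*(v + 1)/(3*v - 2)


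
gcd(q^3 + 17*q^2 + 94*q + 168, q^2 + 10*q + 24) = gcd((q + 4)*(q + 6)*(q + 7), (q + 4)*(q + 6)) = q^2 + 10*q + 24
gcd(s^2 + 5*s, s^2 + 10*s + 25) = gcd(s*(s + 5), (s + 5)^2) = s + 5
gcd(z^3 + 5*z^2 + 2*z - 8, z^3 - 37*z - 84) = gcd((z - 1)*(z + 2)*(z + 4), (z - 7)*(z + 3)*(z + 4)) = z + 4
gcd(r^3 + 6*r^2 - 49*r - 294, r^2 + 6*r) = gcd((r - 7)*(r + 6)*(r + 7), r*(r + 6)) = r + 6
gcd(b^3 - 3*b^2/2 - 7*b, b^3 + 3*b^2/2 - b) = b^2 + 2*b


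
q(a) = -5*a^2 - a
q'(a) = -10*a - 1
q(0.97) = -5.67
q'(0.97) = -10.70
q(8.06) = -332.88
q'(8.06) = -81.60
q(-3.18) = -47.38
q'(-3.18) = 30.80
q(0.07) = -0.09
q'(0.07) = -1.70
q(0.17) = -0.31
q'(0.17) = -2.70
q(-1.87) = -15.61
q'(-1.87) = 17.70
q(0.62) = -2.54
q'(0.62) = -7.20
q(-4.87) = -113.71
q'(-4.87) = 47.70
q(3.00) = -48.00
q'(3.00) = -31.00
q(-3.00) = -42.00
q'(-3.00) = 29.00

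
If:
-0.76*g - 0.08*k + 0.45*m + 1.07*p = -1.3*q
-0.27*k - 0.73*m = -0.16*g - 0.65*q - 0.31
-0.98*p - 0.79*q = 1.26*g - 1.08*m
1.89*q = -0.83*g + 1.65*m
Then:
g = 1.87981338611676*q - 0.0732010135727153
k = 1.20432643443437 - 2.13222939778523*q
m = 2.09105764271328*q - 0.0368223280396083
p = 0.0535358804273922 - 0.918594502425285*q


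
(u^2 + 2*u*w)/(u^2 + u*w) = (u + 2*w)/(u + w)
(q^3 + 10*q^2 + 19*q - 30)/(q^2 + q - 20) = (q^2 + 5*q - 6)/(q - 4)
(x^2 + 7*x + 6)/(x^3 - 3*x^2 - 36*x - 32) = (x + 6)/(x^2 - 4*x - 32)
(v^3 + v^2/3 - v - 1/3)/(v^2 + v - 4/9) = 3*(3*v^3 + v^2 - 3*v - 1)/(9*v^2 + 9*v - 4)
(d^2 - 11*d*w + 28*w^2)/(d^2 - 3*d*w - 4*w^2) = (d - 7*w)/(d + w)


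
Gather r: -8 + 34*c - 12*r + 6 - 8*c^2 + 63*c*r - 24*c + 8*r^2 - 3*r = -8*c^2 + 10*c + 8*r^2 + r*(63*c - 15) - 2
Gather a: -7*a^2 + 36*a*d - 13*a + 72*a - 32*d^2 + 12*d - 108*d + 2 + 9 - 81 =-7*a^2 + a*(36*d + 59) - 32*d^2 - 96*d - 70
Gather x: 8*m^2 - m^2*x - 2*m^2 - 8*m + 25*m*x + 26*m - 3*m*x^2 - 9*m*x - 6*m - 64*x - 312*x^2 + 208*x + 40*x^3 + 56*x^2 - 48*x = 6*m^2 + 12*m + 40*x^3 + x^2*(-3*m - 256) + x*(-m^2 + 16*m + 96)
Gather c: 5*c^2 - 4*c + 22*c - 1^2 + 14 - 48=5*c^2 + 18*c - 35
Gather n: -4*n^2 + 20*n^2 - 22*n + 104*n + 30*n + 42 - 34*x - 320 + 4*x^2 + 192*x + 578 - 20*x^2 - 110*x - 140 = 16*n^2 + 112*n - 16*x^2 + 48*x + 160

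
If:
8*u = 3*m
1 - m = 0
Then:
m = 1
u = 3/8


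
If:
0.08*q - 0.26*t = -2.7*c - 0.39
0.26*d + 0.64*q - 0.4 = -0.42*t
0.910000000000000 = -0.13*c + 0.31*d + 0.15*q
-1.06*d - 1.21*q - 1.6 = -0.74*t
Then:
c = 0.27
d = 4.72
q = -3.45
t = 3.28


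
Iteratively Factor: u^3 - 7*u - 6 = (u + 2)*(u^2 - 2*u - 3) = (u - 3)*(u + 2)*(u + 1)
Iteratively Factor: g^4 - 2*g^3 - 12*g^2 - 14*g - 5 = (g + 1)*(g^3 - 3*g^2 - 9*g - 5) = (g + 1)^2*(g^2 - 4*g - 5) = (g - 5)*(g + 1)^2*(g + 1)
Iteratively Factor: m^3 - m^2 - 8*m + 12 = (m - 2)*(m^2 + m - 6) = (m - 2)*(m + 3)*(m - 2)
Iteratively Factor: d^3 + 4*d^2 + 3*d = (d + 3)*(d^2 + d) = (d + 1)*(d + 3)*(d)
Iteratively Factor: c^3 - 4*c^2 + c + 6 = (c - 2)*(c^2 - 2*c - 3) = (c - 3)*(c - 2)*(c + 1)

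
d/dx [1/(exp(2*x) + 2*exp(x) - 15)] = -2*(exp(x) + 1)*exp(x)/(exp(2*x) + 2*exp(x) - 15)^2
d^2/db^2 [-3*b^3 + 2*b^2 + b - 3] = 4 - 18*b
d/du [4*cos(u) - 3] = -4*sin(u)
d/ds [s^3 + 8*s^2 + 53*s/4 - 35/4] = 3*s^2 + 16*s + 53/4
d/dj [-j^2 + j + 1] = 1 - 2*j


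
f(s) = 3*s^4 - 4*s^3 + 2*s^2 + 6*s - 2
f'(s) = 12*s^3 - 12*s^2 + 4*s + 6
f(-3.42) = 571.30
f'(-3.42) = -628.06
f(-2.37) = 142.91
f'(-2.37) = -230.63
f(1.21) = 7.53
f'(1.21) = 14.53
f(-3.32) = 510.98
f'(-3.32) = -578.68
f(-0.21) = -3.13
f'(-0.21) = 4.52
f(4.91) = 1345.79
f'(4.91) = 1156.79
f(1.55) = 14.53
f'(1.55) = 28.06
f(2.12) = 42.20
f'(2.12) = 74.88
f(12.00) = 55654.00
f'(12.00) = 19062.00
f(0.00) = -2.00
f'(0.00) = 6.00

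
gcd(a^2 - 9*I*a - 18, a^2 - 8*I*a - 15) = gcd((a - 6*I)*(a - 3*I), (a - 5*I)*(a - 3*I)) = a - 3*I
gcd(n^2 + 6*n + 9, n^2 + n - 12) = 1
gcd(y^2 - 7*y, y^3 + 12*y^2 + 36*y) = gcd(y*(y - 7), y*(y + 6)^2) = y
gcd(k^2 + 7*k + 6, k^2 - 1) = k + 1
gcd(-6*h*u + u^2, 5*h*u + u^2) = u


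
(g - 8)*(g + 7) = g^2 - g - 56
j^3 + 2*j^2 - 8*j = j*(j - 2)*(j + 4)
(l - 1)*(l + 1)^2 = l^3 + l^2 - l - 1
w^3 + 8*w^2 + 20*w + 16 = (w + 2)^2*(w + 4)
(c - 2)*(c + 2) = c^2 - 4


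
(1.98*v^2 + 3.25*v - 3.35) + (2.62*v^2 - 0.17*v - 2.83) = 4.6*v^2 + 3.08*v - 6.18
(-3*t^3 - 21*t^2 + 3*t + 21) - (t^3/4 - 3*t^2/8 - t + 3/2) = -13*t^3/4 - 165*t^2/8 + 4*t + 39/2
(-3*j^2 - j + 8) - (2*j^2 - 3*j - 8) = -5*j^2 + 2*j + 16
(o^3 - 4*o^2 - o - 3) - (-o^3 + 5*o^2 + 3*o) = 2*o^3 - 9*o^2 - 4*o - 3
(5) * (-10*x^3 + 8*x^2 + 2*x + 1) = -50*x^3 + 40*x^2 + 10*x + 5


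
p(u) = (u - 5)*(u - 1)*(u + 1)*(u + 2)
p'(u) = (u - 5)*(u - 1)*(u + 1) + (u - 5)*(u - 1)*(u + 2) + (u - 5)*(u + 1)*(u + 2) + (u - 1)*(u + 1)*(u + 2) = 4*u^3 - 9*u^2 - 22*u + 3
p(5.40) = 83.35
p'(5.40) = 251.62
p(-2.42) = 15.13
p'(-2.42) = -53.16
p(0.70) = 5.92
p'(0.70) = -15.44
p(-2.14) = 3.58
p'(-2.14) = -30.34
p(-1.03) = -0.36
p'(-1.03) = 11.74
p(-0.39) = 7.36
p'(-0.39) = 9.97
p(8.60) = 2784.15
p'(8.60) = 1692.38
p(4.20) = -82.53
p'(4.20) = 48.19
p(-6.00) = 1540.00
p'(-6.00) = -1053.00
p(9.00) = 3520.00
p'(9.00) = 1992.00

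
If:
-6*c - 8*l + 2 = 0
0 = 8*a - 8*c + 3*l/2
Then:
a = 1/3 - 73*l/48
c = 1/3 - 4*l/3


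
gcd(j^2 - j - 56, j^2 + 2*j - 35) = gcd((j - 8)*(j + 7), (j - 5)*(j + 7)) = j + 7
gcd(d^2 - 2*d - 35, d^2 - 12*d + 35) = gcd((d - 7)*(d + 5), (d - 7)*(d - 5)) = d - 7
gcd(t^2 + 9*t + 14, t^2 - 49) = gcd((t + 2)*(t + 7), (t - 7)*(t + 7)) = t + 7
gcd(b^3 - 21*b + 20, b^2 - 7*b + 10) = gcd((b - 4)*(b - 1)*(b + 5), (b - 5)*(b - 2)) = 1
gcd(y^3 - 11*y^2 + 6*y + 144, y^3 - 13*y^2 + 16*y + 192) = y^2 - 5*y - 24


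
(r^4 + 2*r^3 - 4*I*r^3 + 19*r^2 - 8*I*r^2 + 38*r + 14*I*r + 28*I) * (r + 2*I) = r^5 + 2*r^4 - 2*I*r^4 + 27*r^3 - 4*I*r^3 + 54*r^2 + 52*I*r^2 - 28*r + 104*I*r - 56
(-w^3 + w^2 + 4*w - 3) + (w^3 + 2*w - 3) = w^2 + 6*w - 6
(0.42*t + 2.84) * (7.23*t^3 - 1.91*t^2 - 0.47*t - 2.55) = 3.0366*t^4 + 19.731*t^3 - 5.6218*t^2 - 2.4058*t - 7.242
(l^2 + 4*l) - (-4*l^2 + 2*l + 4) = 5*l^2 + 2*l - 4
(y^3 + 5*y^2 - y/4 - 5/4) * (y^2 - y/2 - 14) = y^5 + 9*y^4/2 - 67*y^3/4 - 569*y^2/8 + 33*y/8 + 35/2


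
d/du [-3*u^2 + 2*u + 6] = 2 - 6*u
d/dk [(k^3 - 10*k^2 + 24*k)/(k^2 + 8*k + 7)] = (k^4 + 16*k^3 - 83*k^2 - 140*k + 168)/(k^4 + 16*k^3 + 78*k^2 + 112*k + 49)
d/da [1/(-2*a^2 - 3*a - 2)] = (4*a + 3)/(2*a^2 + 3*a + 2)^2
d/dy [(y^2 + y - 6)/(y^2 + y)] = 6*(2*y + 1)/(y^2*(y^2 + 2*y + 1))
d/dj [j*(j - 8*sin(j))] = -8*j*cos(j) + 2*j - 8*sin(j)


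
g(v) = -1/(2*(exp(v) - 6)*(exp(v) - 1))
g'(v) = exp(v)/(2*(exp(v) - 6)*(exp(v) - 1)^2) + exp(v)/(2*(exp(v) - 6)^2*(exp(v) - 1)) = (exp(v) - 7/2)/(4*(exp(v) - 6)^2*sinh(v/2)^2)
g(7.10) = -0.00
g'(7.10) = 0.00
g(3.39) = -0.00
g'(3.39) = 0.00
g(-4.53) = -0.08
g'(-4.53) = -0.00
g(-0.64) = -0.19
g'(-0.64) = -0.23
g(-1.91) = -0.10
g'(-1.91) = -0.02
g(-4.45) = -0.08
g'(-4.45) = -0.00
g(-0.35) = -0.32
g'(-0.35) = -0.81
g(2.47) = -0.01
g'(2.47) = 0.02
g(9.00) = 0.00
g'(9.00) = 0.00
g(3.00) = 0.00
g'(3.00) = 0.00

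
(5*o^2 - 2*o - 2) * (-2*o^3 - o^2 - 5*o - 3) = -10*o^5 - o^4 - 19*o^3 - 3*o^2 + 16*o + 6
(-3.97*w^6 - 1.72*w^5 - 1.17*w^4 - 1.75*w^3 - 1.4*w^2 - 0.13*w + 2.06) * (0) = 0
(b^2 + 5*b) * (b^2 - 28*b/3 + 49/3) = b^4 - 13*b^3/3 - 91*b^2/3 + 245*b/3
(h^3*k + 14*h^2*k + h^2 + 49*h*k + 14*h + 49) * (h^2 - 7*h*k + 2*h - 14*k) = h^5*k - 7*h^4*k^2 + 16*h^4*k + h^4 - 112*h^3*k^2 + 70*h^3*k + 16*h^3 - 539*h^2*k^2 - 14*h^2*k + 77*h^2 - 686*h*k^2 - 539*h*k + 98*h - 686*k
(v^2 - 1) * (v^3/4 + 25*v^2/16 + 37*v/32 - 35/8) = v^5/4 + 25*v^4/16 + 29*v^3/32 - 95*v^2/16 - 37*v/32 + 35/8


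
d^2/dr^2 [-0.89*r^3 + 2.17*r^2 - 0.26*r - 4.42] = 4.34 - 5.34*r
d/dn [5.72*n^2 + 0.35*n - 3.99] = 11.44*n + 0.35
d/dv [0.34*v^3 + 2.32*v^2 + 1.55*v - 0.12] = 1.02*v^2 + 4.64*v + 1.55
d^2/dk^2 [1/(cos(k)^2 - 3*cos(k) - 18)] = (4*sin(k)^4 - 83*sin(k)^2 - 171*cos(k)/4 - 9*cos(3*k)/4 + 25)/(sin(k)^2 + 3*cos(k) + 17)^3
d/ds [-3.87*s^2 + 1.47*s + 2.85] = 1.47 - 7.74*s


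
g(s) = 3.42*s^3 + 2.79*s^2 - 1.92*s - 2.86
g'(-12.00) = 1408.56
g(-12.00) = -5487.82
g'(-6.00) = 333.96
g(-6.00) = -629.62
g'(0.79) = 8.89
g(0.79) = -0.95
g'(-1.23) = 6.74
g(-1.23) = -2.64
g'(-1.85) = 22.87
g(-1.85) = -11.41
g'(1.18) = 18.95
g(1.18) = 4.38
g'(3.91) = 176.75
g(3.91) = 236.72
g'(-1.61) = 15.69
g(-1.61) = -6.81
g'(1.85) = 43.52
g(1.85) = 24.79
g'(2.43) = 72.22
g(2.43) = 58.02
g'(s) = 10.26*s^2 + 5.58*s - 1.92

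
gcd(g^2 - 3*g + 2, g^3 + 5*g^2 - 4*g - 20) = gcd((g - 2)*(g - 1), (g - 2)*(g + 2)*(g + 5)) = g - 2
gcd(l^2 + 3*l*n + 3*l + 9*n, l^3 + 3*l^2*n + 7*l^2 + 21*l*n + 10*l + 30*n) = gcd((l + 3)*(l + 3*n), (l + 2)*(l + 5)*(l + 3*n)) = l + 3*n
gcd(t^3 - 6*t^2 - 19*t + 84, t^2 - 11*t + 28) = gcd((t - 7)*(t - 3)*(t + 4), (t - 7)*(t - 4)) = t - 7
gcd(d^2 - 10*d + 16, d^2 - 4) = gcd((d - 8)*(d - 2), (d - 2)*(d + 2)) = d - 2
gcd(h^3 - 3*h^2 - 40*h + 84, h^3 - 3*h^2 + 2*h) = h - 2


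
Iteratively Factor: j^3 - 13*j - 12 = (j + 3)*(j^2 - 3*j - 4) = (j - 4)*(j + 3)*(j + 1)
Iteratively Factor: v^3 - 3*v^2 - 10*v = (v + 2)*(v^2 - 5*v) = (v - 5)*(v + 2)*(v)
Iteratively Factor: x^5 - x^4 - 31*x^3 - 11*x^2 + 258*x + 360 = (x + 3)*(x^4 - 4*x^3 - 19*x^2 + 46*x + 120) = (x - 5)*(x + 3)*(x^3 + x^2 - 14*x - 24) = (x - 5)*(x + 2)*(x + 3)*(x^2 - x - 12) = (x - 5)*(x + 2)*(x + 3)^2*(x - 4)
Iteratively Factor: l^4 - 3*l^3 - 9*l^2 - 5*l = (l - 5)*(l^3 + 2*l^2 + l) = (l - 5)*(l + 1)*(l^2 + l) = l*(l - 5)*(l + 1)*(l + 1)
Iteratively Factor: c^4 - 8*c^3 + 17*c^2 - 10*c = (c - 2)*(c^3 - 6*c^2 + 5*c) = (c - 2)*(c - 1)*(c^2 - 5*c) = (c - 5)*(c - 2)*(c - 1)*(c)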